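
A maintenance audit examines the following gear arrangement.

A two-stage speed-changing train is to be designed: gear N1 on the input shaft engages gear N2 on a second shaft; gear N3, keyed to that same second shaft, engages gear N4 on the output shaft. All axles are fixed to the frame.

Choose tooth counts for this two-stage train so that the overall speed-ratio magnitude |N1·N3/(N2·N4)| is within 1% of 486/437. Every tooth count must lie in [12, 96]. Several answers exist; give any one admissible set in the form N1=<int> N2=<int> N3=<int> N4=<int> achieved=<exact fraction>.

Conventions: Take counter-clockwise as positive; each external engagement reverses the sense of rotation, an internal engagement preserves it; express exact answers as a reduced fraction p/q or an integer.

topology: fixed-axis compound train — 2 stages, target 486/437
target = 486/437 in lowest terms: an exact hit needs N1·N3 = k·486 and N2·N4 = k·437 for one integer k, every count in [12, 96]; additionally prefer no 1:1 stage (N1 ≠ N2, N3 ≠ N4)
k = 1: N1·N3 = 486 = 18·27, N2·N4 = 437 = 19·23
achieved = 18·27/(19·23) = 486/437; |achieved − target| = 0 ≤ 243/21850 ✓

N1=18 N2=19 N3=27 N4=23 achieved=486/437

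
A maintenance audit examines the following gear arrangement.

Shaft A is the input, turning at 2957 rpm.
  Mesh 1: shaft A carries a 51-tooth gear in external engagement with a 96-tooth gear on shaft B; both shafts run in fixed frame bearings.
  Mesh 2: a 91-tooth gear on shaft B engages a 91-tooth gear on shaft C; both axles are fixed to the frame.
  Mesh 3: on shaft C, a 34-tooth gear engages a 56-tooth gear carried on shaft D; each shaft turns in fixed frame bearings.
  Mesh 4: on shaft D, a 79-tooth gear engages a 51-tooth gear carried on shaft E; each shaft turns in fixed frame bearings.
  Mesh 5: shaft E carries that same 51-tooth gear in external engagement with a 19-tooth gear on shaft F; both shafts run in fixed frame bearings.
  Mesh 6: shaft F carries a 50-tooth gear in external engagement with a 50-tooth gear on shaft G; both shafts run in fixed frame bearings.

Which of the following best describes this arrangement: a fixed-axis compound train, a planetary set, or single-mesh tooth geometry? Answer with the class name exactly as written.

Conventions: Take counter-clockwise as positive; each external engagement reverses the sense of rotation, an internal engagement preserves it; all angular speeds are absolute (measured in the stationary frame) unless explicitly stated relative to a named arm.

class = fixed-axis compound train [6 meshes; 6 ratios multiply, 6 sense flips]
classification: fixed-axis compound train

fixed-axis compound train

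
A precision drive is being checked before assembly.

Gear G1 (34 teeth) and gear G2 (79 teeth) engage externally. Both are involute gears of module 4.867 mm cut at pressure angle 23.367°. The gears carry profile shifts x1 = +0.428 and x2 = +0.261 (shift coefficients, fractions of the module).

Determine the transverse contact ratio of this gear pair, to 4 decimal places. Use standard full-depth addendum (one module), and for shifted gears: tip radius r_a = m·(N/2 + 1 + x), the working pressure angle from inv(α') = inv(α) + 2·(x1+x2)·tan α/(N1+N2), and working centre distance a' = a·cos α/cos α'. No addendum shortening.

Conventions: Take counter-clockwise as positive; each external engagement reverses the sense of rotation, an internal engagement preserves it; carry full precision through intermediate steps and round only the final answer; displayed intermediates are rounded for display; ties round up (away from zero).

1.5168

class = single-mesh tooth geometry [involute pair 34T × 79T, m = 4.867]
base radii: r_b1 = 75.953013, r_b2 = 176.479060
tip radii: r_a1 = 89.689076, r_a2 = 198.383787
inv(α') = inv(23.367°) + 2·(+0.428+0.261)·tan α/(34+79) = 0.02949269  ⇒  α' = 24.87208°
a' = a·cos α / cos α' = 274.9855·cos 23.367°/cos 24.87208° = 278.238991
action lengths: √(r_a1²−r_b1²) = 47.699792, √(r_a2²−r_b2²) = 90.616049
base pitch p_b = π·m·cos α = 14.036084
CR = (47.699792 + 90.616049 − 278.238991·sin 24.87208°)/14.036084 = 1.516824
contact ratio ≈ 1.5168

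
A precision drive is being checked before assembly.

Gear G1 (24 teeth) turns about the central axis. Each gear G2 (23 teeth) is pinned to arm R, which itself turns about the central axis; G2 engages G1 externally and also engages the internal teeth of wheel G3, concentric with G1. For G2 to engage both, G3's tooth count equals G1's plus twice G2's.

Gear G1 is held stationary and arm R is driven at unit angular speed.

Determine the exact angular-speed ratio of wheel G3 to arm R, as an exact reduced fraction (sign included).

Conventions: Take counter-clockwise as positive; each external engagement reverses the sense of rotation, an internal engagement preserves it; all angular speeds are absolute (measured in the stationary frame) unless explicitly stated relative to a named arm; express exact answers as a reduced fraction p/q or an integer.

47/35

planetary set (24T centre, 23T on arm, 70T internal) — Willis relation
ring teeth: 24 + 2·23 = 70
24(ω_sun−ω_arm) = −70(ω_ring−ω_arm),  ω_sun = 0, ω_arm = 1
ω_ring = 1 − (24/70)(0−1) = 47/35
ω_out/ω_in = 47/35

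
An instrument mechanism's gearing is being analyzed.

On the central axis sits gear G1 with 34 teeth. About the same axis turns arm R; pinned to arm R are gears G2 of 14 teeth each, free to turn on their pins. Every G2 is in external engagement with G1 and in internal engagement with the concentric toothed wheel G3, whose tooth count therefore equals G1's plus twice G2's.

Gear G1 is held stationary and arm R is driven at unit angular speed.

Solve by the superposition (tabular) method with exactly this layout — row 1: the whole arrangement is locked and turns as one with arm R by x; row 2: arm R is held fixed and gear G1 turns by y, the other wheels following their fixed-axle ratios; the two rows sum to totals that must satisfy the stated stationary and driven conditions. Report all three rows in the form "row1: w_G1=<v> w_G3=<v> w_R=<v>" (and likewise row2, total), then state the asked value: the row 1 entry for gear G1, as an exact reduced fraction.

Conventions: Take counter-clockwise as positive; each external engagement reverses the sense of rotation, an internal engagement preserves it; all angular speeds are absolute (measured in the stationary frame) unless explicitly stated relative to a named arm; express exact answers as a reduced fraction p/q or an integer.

recognized (axles ride arm R): planetary set, 34/14/62 teeth
superposition row 1 [locked train]: every member turns x
row 2 (arm held, sun turns y): ω_ring = −(34/62)·y, ω_arm = 0
boundary: total ω_sun = x + y = 0 and total ω_arm = x = 1  ⇒  y = -1, x = 1
row 2 ring = −(34/62)·(-1) = 17/31
totals (row 1 + row 2): sun 1 + (-1) = 0, ring 1 + 17/31 = 48/31, arm 1 + 0 = 1
asked cell (row1, sun) = 1

row1: w_G1=1 w_G3=1 w_R=1
row2: w_G1=-1 w_G3=17/31 w_R=0
total: w_G1=0 w_G3=48/31 w_R=1
asked value: 1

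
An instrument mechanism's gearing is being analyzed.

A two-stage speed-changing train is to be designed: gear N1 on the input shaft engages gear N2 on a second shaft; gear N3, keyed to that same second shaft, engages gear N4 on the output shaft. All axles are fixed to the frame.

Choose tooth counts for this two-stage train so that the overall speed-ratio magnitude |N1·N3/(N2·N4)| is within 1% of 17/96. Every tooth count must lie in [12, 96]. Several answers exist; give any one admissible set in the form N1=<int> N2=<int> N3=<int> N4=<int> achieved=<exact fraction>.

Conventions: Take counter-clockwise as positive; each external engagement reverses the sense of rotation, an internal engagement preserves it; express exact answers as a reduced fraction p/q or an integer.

N1=12 N2=96 N3=17 N4=12 achieved=17/96

topology: fixed-axis compound train — 2 stages, target 17/96
target = 17/96 in lowest terms: an exact hit needs N1·N3 = k·17 and N2·N4 = k·96 for one integer k, every count in [12, 96]; additionally prefer no 1:1 stage (N1 ≠ N2, N3 ≠ N4)
k = 1…11: no 1:1-free in-range split of k·17 and k·96 into factor pairs; take k = 12
k = 12: N1·N3 = 204 = 12·17, N2·N4 = 1152 = 96·12
achieved = 12·17/(96·12) = 17/96; |achieved − target| = 0 ≤ 17/9600 ✓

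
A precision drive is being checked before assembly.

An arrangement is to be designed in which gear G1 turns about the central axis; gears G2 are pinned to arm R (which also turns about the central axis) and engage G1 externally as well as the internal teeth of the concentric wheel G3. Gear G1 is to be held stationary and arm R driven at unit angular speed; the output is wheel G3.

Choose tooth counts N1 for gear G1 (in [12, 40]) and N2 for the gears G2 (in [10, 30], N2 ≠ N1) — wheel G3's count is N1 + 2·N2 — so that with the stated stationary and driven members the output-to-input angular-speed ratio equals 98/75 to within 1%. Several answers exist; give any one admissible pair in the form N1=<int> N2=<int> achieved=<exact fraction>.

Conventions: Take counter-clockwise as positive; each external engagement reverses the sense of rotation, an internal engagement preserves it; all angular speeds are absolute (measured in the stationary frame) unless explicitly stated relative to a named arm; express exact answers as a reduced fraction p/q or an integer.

planetary set to be sized for 98/75 (Willis relation)
Willis with ω_sun = 0: ω_ring/ω_arm = (N1+N3)/N3; set equal to 98/75  ⇒  N3/N1 = 1/(98/75 − 1) = 75/23
N3 = N1 + 2·N2  ⇒  N2/N1 = (N3/N1 − 1)/2 = (75/23 − 1)/2 = 26/23
smallest multiple with N1 ≥ 12 and N2 ≥ 10: k = 1  ⇒  N1 = 1·23 = 23, N2 = 1·26 = 26 (N1 ≤ 40, N2 ≤ 30, N2 ≠ N1 ✓), N3 = 23 + 2·26 = 75
check: (N1+N3)/N3 with N1 = 23, N3 = 75 gives 98/75; |achieved − target| = 0 ≤ 49/3750 ✓

N1=23 N2=26 achieved=98/75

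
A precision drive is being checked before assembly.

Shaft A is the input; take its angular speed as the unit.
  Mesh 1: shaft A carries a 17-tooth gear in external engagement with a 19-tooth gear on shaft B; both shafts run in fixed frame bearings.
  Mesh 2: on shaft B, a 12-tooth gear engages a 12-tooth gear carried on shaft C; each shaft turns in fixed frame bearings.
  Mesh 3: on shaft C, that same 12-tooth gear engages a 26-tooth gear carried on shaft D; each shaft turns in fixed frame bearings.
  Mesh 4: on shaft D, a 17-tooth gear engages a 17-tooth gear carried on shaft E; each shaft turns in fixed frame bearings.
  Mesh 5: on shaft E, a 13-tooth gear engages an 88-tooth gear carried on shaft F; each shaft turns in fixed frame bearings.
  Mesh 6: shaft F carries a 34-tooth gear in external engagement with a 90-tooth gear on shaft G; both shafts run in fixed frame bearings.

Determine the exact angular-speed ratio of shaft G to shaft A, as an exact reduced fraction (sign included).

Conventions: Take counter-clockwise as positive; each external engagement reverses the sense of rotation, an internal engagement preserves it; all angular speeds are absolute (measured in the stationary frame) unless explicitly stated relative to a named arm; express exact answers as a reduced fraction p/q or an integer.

289/12540

class = fixed-axis compound train [6 meshes; 6 ratios multiply, 6 sense flips]
mesh 1 [17T→19T]: running ratio 17/19, sense −
mesh 2 [12T→12T]: running ratio 17/19, sense +
mesh 3 [12T→26T]: running ratio 102/247, sense −
mesh 4 [17T→17T]: running ratio 102/247, sense +
mesh 5 [13T→88T]: running ratio 51/836, sense −
mesh 6 [34T→90T]: running ratio 289/12540, sense +
ω_out/ω_in = 289/12540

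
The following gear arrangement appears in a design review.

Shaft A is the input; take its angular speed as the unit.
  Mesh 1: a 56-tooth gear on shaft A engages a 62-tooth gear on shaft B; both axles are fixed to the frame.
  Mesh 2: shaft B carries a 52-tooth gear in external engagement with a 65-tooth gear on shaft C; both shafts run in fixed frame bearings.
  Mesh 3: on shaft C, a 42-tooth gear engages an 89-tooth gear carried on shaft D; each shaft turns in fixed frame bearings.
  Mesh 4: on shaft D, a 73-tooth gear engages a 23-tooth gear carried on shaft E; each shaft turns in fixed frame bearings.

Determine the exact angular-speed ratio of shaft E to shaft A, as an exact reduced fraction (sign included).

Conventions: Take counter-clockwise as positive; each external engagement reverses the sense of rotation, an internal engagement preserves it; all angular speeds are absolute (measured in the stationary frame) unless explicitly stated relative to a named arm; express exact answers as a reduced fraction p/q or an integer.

343392/317285

class = fixed-axis compound train [4 meshes; 4 ratios multiply, 4 sense flips]
mesh 1 [56T→62T]: running ratio 28/31, sense −
mesh 2 [52T→65T]: running ratio 112/155, sense +
mesh 3 [42T→89T]: running ratio 4704/13795, sense −
mesh 4 [73T→23T]: running ratio 343392/317285, sense +
ω_out/ω_in = 343392/317285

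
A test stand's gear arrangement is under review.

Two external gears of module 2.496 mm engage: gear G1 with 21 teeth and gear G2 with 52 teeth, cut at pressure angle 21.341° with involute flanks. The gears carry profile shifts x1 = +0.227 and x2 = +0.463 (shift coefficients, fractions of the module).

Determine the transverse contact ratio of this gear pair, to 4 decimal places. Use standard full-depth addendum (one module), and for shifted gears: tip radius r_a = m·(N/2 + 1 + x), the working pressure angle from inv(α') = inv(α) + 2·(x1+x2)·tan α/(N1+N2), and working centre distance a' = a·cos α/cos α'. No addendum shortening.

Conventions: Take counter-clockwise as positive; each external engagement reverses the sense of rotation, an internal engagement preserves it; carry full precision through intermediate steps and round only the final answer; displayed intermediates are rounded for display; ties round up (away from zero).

topology: single-mesh involute geometry — m = 2.496, 21T/52T pair
base radii: r_b1 = 24.410945, r_b2 = 60.446150
tip radii: r_a1 = 29.270592, r_a2 = 68.547648
inv(α') = inv(21.341°) + 2·(+0.227+0.463)·tan α/(21+52) = 0.02562358  ⇒  α' = 23.78803°
a' = a·cos α / cos α' = 91.1040·cos 21.341°/cos 23.78803° = 92.735540
action lengths: √(r_a1²−r_b1²) = 16.151573, √(r_a2²−r_b2²) = 32.327126
base pitch p_b = π·m·cos α = 7.303738
CR = (16.151573 + 32.327126 − 92.735540·sin 23.78803°)/7.303738 = 1.516133
contact ratio ≈ 1.5161

1.5161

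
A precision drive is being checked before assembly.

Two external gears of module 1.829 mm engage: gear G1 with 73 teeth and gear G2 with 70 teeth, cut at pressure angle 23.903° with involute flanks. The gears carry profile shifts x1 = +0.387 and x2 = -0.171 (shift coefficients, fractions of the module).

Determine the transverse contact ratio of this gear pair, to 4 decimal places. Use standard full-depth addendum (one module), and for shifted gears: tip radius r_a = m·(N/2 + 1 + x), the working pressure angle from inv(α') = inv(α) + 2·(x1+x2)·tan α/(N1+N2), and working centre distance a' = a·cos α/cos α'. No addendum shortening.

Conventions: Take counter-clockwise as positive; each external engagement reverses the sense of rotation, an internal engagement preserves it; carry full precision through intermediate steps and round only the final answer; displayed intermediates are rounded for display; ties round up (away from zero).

topology: single-mesh involute geometry — m = 1.829, 73T/70T pair
base radii: r_b1 = 61.032806, r_b2 = 58.524609
tip radii: r_a1 = 69.295323, r_a2 = 65.531241
inv(α') = inv(23.903°) + 2·(+0.387-0.171)·tan α/(73+70) = 0.02735450  ⇒  α' = 24.28656°
a' = a·cos α / cos α' = 130.7735·cos 23.903°/cos 24.28656° = 131.165595
action lengths: √(r_a1²−r_b1²) = 32.815215, √(r_a2²−r_b2²) = 29.482430
base pitch p_b = π·m·cos α = 5.253157
CR = (32.815215 + 29.482430 − 131.165595·sin 24.28656°)/5.253157 = 1.589363
contact ratio ≈ 1.5894

1.5894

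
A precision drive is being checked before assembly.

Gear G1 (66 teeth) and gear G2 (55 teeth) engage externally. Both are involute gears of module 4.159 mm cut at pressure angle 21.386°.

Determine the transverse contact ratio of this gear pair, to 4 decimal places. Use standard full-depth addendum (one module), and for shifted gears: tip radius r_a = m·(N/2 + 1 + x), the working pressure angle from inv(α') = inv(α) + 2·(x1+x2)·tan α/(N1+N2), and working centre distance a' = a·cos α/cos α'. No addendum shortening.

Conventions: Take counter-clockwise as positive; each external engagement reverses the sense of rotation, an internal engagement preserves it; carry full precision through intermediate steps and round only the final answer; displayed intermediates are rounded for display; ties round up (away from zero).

single-mesh involute tooth geometry (66T engaging 55T at module 4.159)
base radii: r_b1 = 127.796850, r_b2 = 106.497375
tip radii: r_a1 = 141.406000, r_a2 = 118.531500
no profile shift: α' = α, a' = a
action lengths: √(r_a1²−r_b1²) = 60.527861, √(r_a2²−r_b2²) = 52.038693
base pitch p_b = π·m·cos α = 12.166232
CR = (60.527861 + 52.038693 − 251.619500·sin 21.38600°)/12.166232 = 1.710775
contact ratio ≈ 1.7108

1.7108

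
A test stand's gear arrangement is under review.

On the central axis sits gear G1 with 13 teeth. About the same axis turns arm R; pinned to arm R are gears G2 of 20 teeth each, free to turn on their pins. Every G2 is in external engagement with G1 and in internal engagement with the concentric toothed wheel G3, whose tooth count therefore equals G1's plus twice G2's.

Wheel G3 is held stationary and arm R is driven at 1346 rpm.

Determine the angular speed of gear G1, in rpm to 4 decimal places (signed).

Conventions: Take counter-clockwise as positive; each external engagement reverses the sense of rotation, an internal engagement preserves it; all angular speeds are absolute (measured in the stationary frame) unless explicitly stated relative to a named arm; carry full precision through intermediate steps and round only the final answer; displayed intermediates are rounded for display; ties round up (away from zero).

+6833.5385 rpm

planetary set (13T centre, 20T on arm, 53T internal) — Willis relation
normalise by the input: solve with ω_arm = 1, then scale by 1346 rpm
ring teeth: 13 + 2·20 = 53
13(ω_sun−ω_arm) = −53(ω_ring−ω_arm),  ω_ring = 0, ω_arm = 1
ω_sun = 1 − (53/13)(0−1) = 66/13
scale: ω_sun = 66/13 × 1346 rpm = +6833.5385 rpm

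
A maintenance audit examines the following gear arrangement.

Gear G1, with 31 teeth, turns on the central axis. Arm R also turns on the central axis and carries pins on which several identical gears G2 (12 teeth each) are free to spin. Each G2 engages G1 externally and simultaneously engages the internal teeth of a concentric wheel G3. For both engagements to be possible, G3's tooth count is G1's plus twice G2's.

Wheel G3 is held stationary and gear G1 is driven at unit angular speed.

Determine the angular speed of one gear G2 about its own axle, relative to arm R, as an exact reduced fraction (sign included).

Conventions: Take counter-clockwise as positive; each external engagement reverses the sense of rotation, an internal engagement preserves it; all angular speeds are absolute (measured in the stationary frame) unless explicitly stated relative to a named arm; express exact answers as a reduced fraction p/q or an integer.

-1705/1032

topology: planetary set — G1 31T / G2 12T / G3 55T, arm = carrier (Willis)
ring teeth: 31 + 2·12 = 55
31(ω_sun−ω_arm) = −55(ω_ring−ω_arm),  ω_ring = 0, ω_sun = 1
31(1−ω_arm) = −55(0−ω_arm)  ⇒  86·ω_arm = 31  ⇒  ω_arm = 31/86
sun–planet mesh: 31·(1−31/86) = −12·(ω_p−ω_arm)  ⇒  ω_p−ω_arm = -1705/1032
exact speed ratio = -1705/1032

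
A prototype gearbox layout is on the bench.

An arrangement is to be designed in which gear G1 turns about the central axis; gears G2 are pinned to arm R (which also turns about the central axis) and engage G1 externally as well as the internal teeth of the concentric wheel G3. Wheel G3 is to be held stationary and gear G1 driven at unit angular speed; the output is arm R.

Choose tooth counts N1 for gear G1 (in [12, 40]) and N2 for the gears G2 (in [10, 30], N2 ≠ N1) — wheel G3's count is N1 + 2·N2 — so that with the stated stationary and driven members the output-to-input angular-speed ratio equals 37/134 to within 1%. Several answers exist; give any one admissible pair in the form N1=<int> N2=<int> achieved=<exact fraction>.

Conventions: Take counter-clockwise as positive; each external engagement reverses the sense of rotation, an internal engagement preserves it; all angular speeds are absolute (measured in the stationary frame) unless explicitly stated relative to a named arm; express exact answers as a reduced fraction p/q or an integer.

planetary set to be sized for 37/134 (Willis relation)
Willis with ω_ring = 0: ω_arm/ω_sun = N1/(N1+N3); set equal to 37/134  ⇒  N3/N1 = 1/(37/134) − 1 = 97/37
N3 = N1 + 2·N2  ⇒  N2/N1 = (N3/N1 − 1)/2 = (97/37 − 1)/2 = 30/37
smallest multiple with N1 ≥ 12 and N2 ≥ 10: k = 1  ⇒  N1 = 1·37 = 37, N2 = 1·30 = 30 (N1 ≤ 40, N2 ≤ 30, N2 ≠ N1 ✓), N3 = 37 + 2·30 = 97
check: N1/(N1+N3) with N1 = 37, N3 = 97 gives 37/134; |achieved − target| = 0 ≤ 37/13400 ✓

N1=37 N2=30 achieved=37/134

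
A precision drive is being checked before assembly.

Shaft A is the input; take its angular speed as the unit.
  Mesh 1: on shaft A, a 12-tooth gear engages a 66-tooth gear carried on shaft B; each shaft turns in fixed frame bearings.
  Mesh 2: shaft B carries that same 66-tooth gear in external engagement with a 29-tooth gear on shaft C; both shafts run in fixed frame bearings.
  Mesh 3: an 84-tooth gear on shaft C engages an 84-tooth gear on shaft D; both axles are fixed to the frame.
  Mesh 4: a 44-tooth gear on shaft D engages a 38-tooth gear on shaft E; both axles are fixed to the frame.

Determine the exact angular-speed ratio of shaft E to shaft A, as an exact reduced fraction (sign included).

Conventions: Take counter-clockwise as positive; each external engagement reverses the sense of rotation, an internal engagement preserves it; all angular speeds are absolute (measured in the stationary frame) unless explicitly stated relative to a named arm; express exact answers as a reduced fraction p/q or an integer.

264/551

class = fixed-axis compound train [4 meshes; 4 ratios multiply, 4 sense flips]
mesh 1 [12T→66T]: running ratio 2/11, sense −
mesh 2 [66T→29T]: running ratio 12/29, sense +
mesh 3 [84T→84T]: running ratio 12/29, sense −
mesh 4 [44T→38T]: running ratio 264/551, sense +
ω_out/ω_in = 264/551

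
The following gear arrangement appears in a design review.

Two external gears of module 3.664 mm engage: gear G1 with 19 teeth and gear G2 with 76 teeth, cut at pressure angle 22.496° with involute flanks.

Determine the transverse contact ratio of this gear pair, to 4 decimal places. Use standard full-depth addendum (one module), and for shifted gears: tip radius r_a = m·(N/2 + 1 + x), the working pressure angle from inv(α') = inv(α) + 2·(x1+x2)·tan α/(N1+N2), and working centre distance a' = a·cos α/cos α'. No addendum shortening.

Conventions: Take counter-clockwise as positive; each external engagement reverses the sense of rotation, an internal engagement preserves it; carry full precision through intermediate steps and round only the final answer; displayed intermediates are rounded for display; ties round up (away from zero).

topology: single-mesh involute geometry — m = 3.664, 19T/76T pair
base radii: r_b1 = 32.159329, r_b2 = 128.637315
tip radii: r_a1 = 38.472000, r_a2 = 142.896000
no profile shift: α' = α, a' = a
action lengths: √(r_a1²−r_b1²) = 21.115690, √(r_a2²−r_b2²) = 62.223051
base pitch p_b = π·m·cos α = 10.634896
CR = (21.115690 + 62.223051 − 174.040000·sin 22.49600°)/10.634896 = 1.574791
contact ratio ≈ 1.5748

1.5748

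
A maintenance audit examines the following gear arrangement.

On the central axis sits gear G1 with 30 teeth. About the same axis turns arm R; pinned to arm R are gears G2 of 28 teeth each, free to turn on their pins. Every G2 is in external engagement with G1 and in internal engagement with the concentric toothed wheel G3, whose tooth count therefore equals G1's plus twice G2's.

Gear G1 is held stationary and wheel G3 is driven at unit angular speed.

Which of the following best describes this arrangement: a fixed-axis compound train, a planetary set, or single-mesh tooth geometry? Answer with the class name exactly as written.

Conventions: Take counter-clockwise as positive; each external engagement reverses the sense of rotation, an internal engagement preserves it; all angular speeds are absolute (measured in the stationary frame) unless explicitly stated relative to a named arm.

planetary set (30T centre, 28T on arm, 86T internal) — Willis relation
classification: planetary set

planetary set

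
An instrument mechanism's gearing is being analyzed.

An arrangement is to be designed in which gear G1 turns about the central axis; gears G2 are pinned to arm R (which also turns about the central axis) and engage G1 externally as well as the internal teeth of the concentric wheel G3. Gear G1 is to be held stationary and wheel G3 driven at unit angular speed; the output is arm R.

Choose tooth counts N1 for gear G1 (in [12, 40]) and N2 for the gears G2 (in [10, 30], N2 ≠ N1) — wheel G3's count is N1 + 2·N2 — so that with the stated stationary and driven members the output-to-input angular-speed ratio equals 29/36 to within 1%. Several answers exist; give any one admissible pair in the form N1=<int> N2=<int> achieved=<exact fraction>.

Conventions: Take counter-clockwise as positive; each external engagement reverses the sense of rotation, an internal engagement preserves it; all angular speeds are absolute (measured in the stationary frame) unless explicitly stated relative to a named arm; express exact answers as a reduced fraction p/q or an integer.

N1=14 N2=22 achieved=29/36

topology: planetary set — design target 29/36, arm = carrier (Willis)
Willis with ω_sun = 0: ω_arm/ω_ring = N3/(N1+N3); set equal to 29/36  ⇒  N3/N1 = (29/36)/(1 − 29/36) = 29/7
N3 = N1 + 2·N2  ⇒  N2/N1 = (N3/N1 − 1)/2 = (29/7 − 1)/2 = 11/7
smallest multiple with N1 ≥ 12 and N2 ≥ 10: k = 2  ⇒  N1 = 2·7 = 14, N2 = 2·11 = 22 (N1 ≤ 40, N2 ≤ 30, N2 ≠ N1 ✓), N3 = 14 + 2·22 = 58
check: N3/(N1+N3) with N1 = 14, N3 = 58 gives 29/36; |achieved − target| = 0 ≤ 29/3600 ✓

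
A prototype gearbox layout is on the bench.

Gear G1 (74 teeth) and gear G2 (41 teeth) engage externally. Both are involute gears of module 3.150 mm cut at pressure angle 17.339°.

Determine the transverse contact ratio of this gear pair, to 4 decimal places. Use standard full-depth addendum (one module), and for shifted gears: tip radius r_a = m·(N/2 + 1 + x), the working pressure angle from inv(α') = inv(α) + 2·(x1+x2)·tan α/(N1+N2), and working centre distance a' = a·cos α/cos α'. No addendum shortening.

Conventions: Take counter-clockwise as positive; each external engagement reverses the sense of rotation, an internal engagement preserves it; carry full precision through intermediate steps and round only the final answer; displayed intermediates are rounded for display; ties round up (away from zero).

topology: single-mesh involute geometry — m = 3.150, 74T/41T pair
base radii: r_b1 = 111.253754, r_b2 = 61.640593
tip radii: r_a1 = 119.700000, r_a2 = 67.725000
no profile shift: α' = α, a' = a
action lengths: √(r_a1²−r_b1²) = 44.166642, √(r_a2²−r_b2²) = 28.055532
base pitch p_b = π·m·cos α = 9.446324
CR = (44.166642 + 28.055532 − 181.125000·sin 17.33900°)/9.446324 = 1.931170
contact ratio ≈ 1.9312

1.9312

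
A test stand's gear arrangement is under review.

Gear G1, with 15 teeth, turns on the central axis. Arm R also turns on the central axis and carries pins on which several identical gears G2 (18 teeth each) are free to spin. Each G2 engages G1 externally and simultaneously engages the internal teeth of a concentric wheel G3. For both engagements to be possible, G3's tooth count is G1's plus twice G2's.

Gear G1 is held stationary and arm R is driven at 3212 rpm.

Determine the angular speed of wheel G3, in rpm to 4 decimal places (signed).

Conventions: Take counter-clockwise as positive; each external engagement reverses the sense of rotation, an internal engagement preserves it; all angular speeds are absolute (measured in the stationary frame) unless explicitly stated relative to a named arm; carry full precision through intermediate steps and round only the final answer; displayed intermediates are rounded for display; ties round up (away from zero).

+4156.7059 rpm

topology: planetary set — G1 15T / G2 18T / G3 51T, arm = carrier (Willis)
normalise by the input: solve with ω_arm = 1, then scale by 3212 rpm
ring teeth: 15 + 2·18 = 51
15(ω_sun−ω_arm) = −51(ω_ring−ω_arm),  ω_sun = 0, ω_arm = 1
ω_ring = 1 − (15/51)(0−1) = 22/17
scale: ω_ring = 22/17 × 3212 rpm = +4156.7059 rpm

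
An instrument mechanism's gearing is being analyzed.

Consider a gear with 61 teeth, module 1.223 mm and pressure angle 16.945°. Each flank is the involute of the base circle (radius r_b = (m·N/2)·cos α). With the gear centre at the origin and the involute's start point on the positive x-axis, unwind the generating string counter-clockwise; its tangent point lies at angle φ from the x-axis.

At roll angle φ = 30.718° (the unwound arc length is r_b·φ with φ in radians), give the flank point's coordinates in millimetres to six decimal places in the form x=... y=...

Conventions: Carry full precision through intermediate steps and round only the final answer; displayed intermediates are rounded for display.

x=40.447541 y=1.780757

single-mesh involute tooth geometry (61T wheel at module 1.223)
pitch radius r_p = m·N/2 = 1.223·61/2 = 37.301500
base radius r_b = r_p·cos α = 37.301500·cos 16.945° = 35.682054
roll angle φ = 30.718° = 0.53613024 rad
x = r_b·(cos φ + φ·sin φ) = 40.447541
y = r_b·(sin φ − φ·cos φ) = 1.780757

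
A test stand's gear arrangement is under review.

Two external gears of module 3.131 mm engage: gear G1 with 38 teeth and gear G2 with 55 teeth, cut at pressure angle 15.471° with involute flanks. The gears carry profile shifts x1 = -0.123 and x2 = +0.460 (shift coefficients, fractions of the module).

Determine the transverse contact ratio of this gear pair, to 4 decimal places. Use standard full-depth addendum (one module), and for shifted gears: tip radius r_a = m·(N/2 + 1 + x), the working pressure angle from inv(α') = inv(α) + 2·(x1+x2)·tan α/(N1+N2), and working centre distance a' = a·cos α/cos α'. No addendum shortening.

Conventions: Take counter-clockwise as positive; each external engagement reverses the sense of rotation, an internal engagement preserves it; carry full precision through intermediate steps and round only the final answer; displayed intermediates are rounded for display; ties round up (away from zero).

1.9288

recognized (one external pair, fixed centres): single-mesh tooth geometry, m = 3.131, N1 = 38, N2 = 55
base radii: r_b1 = 57.333451, r_b2 = 82.982627
tip radii: r_a1 = 62.234887, r_a2 = 90.673760
inv(α') = inv(15.471°) + 2·(-0.123+0.460)·tan α/(38+55) = 0.00876557  ⇒  α' = 16.83955°
a' = a·cos α / cos α' = 145.5915·cos 15.471°/cos 16.83955° = 146.602427
action lengths: √(r_a1²−r_b1²) = 24.208604, √(r_a2²−r_b2²) = 36.546059
base pitch p_b = π·m·cos α = 9.479913
CR = (24.208604 + 36.546059 − 146.602427·sin 16.83955°)/9.479913 = 1.928818
contact ratio ≈ 1.9288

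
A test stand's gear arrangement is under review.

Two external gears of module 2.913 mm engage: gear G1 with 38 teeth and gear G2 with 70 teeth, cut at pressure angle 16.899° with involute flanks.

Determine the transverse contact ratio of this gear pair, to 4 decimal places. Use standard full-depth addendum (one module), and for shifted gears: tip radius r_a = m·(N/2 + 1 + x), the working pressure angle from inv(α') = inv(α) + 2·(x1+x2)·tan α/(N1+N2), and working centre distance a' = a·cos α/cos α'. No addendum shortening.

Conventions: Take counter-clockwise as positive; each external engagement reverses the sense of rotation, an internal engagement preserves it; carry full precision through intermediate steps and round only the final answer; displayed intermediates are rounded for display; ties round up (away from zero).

single-mesh involute tooth geometry (38T engaging 70T at module 2.913)
base radii: r_b1 = 52.957042, r_b2 = 97.552446
tip radii: r_a1 = 58.260000, r_a2 = 104.868000
no profile shift: α' = α, a' = a
action lengths: √(r_a1²−r_b1²) = 24.285372, √(r_a2²−r_b2²) = 38.481394
base pitch p_b = π·m·cos α = 8.756287
CR = (24.285372 + 38.481394 − 157.302000·sin 16.89900°)/8.756287 = 1.946185
contact ratio ≈ 1.9462

1.9462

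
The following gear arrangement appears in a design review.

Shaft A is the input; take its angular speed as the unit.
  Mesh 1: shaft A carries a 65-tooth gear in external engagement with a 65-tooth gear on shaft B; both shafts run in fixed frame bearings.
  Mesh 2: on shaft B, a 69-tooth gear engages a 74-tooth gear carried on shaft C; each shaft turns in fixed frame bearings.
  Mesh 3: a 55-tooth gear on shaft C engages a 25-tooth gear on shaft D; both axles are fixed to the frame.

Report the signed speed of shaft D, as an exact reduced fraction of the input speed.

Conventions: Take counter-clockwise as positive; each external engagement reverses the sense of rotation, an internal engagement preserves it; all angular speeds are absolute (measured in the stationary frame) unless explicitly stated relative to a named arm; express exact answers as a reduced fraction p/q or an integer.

-759/370

3-mesh fixed-axis compound train (all bearings frame-fixed)
mesh 1 [65T→65T]: |ω|/ω_in = 1×65/65 = 1, sense flips to −
mesh 2 [69T→74T]: |ω|/ω_in = 1×69/74 = 69/74, sense flips to +
mesh 3 [55T→25T]: |ω|/ω_in = (69/74)×55/25 = 759/370, sense flips to −
signed output speed (× input speed) = -759/370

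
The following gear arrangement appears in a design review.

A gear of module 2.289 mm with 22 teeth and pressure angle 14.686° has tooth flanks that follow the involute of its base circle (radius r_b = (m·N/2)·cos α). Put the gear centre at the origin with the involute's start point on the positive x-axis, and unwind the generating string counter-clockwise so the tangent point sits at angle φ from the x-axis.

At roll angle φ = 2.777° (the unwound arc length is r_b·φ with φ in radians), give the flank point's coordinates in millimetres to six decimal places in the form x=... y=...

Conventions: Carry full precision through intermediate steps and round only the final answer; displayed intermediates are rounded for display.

x=24.384987 y=0.000924

single-mesh involute tooth geometry (22T wheel at module 2.289)
pitch radius r_p = m·N/2 = 2.289·22/2 = 25.179000
base radius r_b = r_p·cos α = 25.179000·cos 14.686° = 24.356395
roll angle φ = 2.777° = 0.04846779 rad
x = r_b·(cos φ + φ·sin φ) = 24.384987
y = r_b·(sin φ − φ·cos φ) = 0.000924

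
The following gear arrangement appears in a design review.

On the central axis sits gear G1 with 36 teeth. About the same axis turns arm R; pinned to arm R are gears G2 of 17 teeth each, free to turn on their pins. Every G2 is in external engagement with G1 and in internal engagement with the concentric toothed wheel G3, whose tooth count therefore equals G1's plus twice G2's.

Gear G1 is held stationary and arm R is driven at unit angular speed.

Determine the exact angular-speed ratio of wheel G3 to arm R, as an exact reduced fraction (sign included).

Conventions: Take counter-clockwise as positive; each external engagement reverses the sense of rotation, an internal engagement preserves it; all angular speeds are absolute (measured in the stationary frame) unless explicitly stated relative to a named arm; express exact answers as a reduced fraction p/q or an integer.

topology: planetary set — G1 36T / G2 17T / G3 70T, arm = carrier (Willis)
ring teeth: 36 + 2·17 = 70
36(ω_sun−ω_arm) = −70(ω_ring−ω_arm),  ω_sun = 0, ω_arm = 1
ω_ring = 1 − (36/70)(0−1) = 53/35
ω_out/ω_in = 53/35

53/35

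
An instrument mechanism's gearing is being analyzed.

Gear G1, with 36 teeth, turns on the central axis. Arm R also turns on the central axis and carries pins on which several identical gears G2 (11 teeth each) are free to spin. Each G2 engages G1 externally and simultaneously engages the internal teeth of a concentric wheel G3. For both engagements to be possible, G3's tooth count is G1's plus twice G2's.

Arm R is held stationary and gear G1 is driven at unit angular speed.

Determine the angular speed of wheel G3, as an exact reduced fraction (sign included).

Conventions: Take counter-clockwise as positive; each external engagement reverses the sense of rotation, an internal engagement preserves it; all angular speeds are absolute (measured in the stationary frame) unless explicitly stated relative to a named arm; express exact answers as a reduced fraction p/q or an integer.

planetary set (36T centre, 11T on arm, 58T internal) — Willis relation
ring teeth: 36 + 2·11 = 58
36(ω_sun−ω_arm) = −58(ω_ring−ω_arm),  ω_arm = 0, ω_sun = 1
ω_ring = 0 − (36/58)(1−0) = -18/29
exact speed ratio = -18/29

-18/29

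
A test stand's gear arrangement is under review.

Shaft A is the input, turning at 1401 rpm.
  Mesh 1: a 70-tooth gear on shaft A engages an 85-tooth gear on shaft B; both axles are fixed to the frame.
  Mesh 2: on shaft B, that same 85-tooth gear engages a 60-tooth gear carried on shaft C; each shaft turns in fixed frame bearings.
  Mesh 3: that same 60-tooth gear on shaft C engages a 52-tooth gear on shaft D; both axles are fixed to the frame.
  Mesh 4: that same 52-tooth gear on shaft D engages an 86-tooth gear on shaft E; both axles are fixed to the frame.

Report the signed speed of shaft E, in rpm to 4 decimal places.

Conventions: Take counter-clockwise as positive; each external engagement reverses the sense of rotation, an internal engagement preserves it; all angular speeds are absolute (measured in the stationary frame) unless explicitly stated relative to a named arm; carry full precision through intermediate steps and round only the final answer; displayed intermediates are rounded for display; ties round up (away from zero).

topology: fixed-axis compound train — 4 meshes, A→E
mesh 1 [70T→85T]: ω = 1401.0000×70/85 = 1153.7647 rpm, sense flips to −
mesh 2 [85T→60T]: ω = 1153.7647×85/60 = 1634.5000 rpm, sense flips to +
mesh 3 [60T→52T]: ω = 1634.5000×60/52 = 1885.9615 rpm, sense flips to −
mesh 4 [52T→86T]: ω = 1885.9615×52/86 = 1140.3488 rpm, sense flips to +
signed output speed = +1140.3488 rpm

+1140.3488 rpm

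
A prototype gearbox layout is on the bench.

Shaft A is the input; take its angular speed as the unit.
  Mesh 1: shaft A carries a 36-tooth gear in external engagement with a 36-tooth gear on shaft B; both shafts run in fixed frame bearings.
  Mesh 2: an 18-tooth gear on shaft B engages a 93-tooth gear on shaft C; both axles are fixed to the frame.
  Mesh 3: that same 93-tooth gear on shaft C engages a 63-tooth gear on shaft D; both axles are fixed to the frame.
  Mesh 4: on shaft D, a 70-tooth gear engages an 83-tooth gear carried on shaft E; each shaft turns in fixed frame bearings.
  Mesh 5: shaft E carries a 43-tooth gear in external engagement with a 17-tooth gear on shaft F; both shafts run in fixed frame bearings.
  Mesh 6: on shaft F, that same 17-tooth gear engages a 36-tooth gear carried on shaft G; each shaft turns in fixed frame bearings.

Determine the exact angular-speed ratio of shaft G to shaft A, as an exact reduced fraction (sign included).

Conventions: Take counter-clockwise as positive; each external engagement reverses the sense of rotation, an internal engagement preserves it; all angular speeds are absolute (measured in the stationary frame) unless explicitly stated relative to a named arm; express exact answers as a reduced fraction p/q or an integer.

class = fixed-axis compound train [6 meshes; 6 ratios multiply, 6 sense flips]
mesh 1 [36T→36T]: running ratio 1, sense −
mesh 2 [18T→93T]: running ratio 6/31, sense +
mesh 3 [93T→63T]: running ratio 2/7, sense −
mesh 4 [70T→83T]: running ratio 20/83, sense +
mesh 5 [43T→17T]: running ratio 860/1411, sense −
mesh 6 [17T→36T]: running ratio 215/747, sense +
ω_out/ω_in = 215/747

215/747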